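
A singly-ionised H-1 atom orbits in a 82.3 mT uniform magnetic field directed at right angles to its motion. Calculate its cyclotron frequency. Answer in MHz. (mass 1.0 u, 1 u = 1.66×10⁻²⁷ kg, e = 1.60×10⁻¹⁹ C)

f = qB/(2πm) = (1×1.60×10^-19)(0.0823) / [2π(1.66×10^-27)] = 1.26×10^6 Hz.

f ≈ 1.26 MHz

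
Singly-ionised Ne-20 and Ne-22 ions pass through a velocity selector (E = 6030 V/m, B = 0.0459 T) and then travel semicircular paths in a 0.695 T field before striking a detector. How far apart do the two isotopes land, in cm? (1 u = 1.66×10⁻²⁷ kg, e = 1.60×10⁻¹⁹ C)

Both emerge at v = E/B₁ = 1.31×10^5 m/s.
r = mv/(qB₂), so r₁ = 0.03922 m and r₂ = 0.04315 m, giving Δr = 3.92×10^-3 m.
After a semicircle each ion lands a diameter 2r from the entry slit, so the separation is 2Δr = 7.84×10^-3 m.

Δd ≈ 0.784 cm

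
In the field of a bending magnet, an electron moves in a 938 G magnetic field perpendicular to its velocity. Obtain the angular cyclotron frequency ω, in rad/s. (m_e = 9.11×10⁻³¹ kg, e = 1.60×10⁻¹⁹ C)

ω ≈ 1.65×10^10 rad/s

ω = qB/m = (1×1.60×10^-19)(0.0938) / (9.11×10^-31) = 1.65×10^10 rad/s.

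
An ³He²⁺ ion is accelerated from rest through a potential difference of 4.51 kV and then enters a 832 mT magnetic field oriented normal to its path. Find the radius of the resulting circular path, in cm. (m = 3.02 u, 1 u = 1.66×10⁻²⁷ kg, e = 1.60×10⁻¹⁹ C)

The kinetic energy gained is K = qV = (2×1.60×10^-19)(4510) = 1.44×10^-15 J.
v = √(2K/m) = 7.59×10^5 m/s.
r = mv/(qB) = (5.01×10^-27)(7.59×10^5) / [(2×1.60×10^-19)(0.832)] = 0.0143 m.

r ≈ 1.43 cm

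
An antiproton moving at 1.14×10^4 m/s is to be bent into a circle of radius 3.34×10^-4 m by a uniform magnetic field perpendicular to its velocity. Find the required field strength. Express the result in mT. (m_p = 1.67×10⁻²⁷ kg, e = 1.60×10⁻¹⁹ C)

qvB = mv²/r gives B = mv/(qr).
B = (1.67×10^-27)(1.14×10^4) / [(1×1.60×10^-19)(3.34×10^-4)] = 0.356 T.

B ≈ 356 mT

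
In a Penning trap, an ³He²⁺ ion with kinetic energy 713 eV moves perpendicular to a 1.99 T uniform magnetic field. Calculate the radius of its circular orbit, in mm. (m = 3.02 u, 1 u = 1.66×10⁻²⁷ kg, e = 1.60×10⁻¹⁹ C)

Convert the energy: K = 713 eV = 1.14×10^-16 J.
v = √(2K/m) = √(2·1.14×10^-16/5.01×10^-27) = 2.13×10^5 m/s.
r = mv/(qB) = (5.01×10^-27)(2.13×10^5) / [(2×1.60×10^-19)(1.99)] = 1.68×10^-3 m.

r ≈ 1.68 mm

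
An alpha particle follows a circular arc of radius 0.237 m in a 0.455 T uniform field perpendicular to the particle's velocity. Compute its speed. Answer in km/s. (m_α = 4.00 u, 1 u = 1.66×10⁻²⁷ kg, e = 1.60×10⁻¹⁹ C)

From qvB = mv²/r, v = qBr/m.
v = (2×1.60×10^-19)(0.455)(0.237) / (6.64×10^-27) = 5.20×10^6 m/s.

v ≈ 5200 km/s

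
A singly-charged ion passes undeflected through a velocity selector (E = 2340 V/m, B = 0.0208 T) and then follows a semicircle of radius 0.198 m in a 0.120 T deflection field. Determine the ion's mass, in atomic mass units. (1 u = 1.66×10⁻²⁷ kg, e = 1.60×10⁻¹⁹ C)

m ≈ 20.4 u

v = E/B₁ = 1.12×10^5 m/s.
From r = mv/(qB₂), m = qB₂r/v = (1×1.60×10^-19)(0.120)(0.198) / (1.12×10^5) = 3.38×10^-26 kg.
In atomic mass units: m = 3.38×10^-26 / 1.66×10^-27 = 20.4 u.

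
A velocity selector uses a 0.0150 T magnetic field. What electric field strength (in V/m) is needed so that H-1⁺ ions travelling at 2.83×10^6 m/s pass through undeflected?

E ≈ 4.25×10^4 V/m

qE = qvB ⇒ E = vB = (2.83×10^6)(0.0150) = 4.25×10^4 V/m.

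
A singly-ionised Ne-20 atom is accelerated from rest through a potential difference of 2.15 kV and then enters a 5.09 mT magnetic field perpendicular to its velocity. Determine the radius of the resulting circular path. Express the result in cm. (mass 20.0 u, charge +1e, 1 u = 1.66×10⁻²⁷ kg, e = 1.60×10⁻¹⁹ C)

The kinetic energy gained is K = qV = (1×1.60×10^-19)(2150) = 3.44×10^-16 J.
v = √(2K/m) = 1.44×10^5 m/s.
r = mv/(qB) = (3.32×10^-26)(1.44×10^5) / [(1×1.60×10^-19)(5.09×10^-3)] = 5.87 m.

r ≈ 587 cm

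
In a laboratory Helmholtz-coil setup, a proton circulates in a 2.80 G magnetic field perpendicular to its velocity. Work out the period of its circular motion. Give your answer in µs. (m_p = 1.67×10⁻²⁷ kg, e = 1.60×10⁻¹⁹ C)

The cyclotron period is independent of speed: T = 2πm/(qB).
T = 2π(1.67×10^-27) / [(1×1.60×10^-19)(2.80×10^-4)] = 2.34×10^-4 s.

T ≈ 234 µs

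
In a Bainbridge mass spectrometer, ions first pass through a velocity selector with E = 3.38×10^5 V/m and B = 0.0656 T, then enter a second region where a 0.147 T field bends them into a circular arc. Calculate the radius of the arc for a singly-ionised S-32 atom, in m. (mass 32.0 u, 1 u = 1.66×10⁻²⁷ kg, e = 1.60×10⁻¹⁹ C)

r ≈ 11.6 m

The selector passes v = E/B = 3.38×10^5/0.0656 = 5.15×10^6 m/s.
In the deflection region, r = mv/(qB₂) = (5.31×10^-26)(5.15×10^6) / [(1×1.60×10^-19)(0.147)] = 11.6 m.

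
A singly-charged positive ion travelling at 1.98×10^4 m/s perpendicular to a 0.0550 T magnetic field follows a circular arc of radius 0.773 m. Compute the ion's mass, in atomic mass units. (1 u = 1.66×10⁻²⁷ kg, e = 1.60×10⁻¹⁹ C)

m ≈ 207 u

qvB = mv²/r ⇒ m = qBr/v.
m = (1×1.60×10^-19)(0.0550)(0.773) / (1.98×10^4) = 3.44×10^-25 kg = 207 u.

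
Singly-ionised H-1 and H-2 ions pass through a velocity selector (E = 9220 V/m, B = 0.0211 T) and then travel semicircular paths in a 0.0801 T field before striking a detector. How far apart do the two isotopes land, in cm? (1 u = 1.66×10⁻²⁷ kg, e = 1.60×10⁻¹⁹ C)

Δd ≈ 11.3 cm

Both emerge at v = E/B₁ = 4.37×10^5 m/s.
r = mv/(qB₂), so r₁ = 0.05660 m and r₂ = 0.1132 m, giving Δr = 0.0566 m.
After a semicircle each ion lands a diameter 2r from the entry slit, so the separation is 2Δr = 0.113 m.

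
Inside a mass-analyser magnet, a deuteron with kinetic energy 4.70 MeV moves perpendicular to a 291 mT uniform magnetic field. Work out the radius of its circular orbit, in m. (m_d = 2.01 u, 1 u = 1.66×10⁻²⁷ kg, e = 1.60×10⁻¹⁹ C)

r ≈ 1.52 m

Convert the energy: K = 4.70 MeV = 7.52×10^-13 J.
v = √(2K/m) = √(2·7.52×10^-13/3.34×10^-27) = 2.12×10^7 m/s.
r = mv/(qB) = (3.34×10^-27)(2.12×10^7) / [(1×1.60×10^-19)(0.291)] = 1.52 m.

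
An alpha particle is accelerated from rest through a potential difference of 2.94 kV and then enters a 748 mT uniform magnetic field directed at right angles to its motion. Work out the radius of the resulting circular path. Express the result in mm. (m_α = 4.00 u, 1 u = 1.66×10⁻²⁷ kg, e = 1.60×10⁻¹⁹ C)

r ≈ 14.8 mm

The kinetic energy gained is K = qV = (2×1.60×10^-19)(2940) = 9.41×10^-16 J.
v = √(2K/m) = 5.32×10^5 m/s.
r = mv/(qB) = (6.64×10^-27)(5.32×10^5) / [(2×1.60×10^-19)(0.748)] = 0.0148 m.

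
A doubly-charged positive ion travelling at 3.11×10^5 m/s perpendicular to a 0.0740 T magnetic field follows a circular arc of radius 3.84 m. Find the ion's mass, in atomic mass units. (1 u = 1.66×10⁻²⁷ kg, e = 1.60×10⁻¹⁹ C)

qvB = mv²/r ⇒ m = qBr/v.
m = (2×1.60×10^-19)(0.0740)(3.84) / (3.11×10^5) = 2.92×10^-25 kg = 176 u.

m ≈ 176 u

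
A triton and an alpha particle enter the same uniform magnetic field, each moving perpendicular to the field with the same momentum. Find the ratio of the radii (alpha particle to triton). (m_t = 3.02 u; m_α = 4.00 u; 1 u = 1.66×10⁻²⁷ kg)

ratio ≈ 0.500

r = p/(qB) ⇒ at equal p, r ∝ 1/q.
r_{alpha particle}/r_{triton} = 0.500.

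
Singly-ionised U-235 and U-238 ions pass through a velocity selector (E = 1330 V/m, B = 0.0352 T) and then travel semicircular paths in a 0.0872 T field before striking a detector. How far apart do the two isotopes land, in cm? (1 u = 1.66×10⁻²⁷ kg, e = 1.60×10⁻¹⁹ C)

Both emerge at v = E/B₁ = 3.78×10^4 m/s.
r = mv/(qB₂), so r₁ = 1.0564 m and r₂ = 1.0699 m, giving Δr = 0.0135 m.
After a semicircle each ion lands a diameter 2r from the entry slit, so the separation is 2Δr = 0.0270 m.

Δd ≈ 2.70 cm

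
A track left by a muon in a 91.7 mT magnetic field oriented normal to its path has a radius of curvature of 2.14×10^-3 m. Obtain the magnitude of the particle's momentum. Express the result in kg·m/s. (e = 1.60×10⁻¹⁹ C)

Since qvB = mv²/r, the momentum p = mv = qBr.
p = (1×1.60×10^-19)(0.0917)(2.14×10^-3) = 3.14×10^-23 kg·m/s.

p ≈ 3.14×10^-23 kg·m/s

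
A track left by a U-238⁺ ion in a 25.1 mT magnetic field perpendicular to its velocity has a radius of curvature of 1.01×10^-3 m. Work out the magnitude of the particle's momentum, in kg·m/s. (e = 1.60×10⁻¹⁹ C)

Since qvB = mv²/r, the momentum p = mv = qBr.
p = (1×1.60×10^-19)(0.0251)(1.01×10^-3) = 4.06×10^-24 kg·m/s.

p ≈ 4.06×10^-24 kg·m/s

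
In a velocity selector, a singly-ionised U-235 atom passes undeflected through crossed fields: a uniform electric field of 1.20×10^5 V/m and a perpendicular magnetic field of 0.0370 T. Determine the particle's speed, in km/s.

For zero net force, qE = qvB, so v = E/B.
v = (1.20×10^5) / (0.0370) = 3.24×10^6 m/s.

v ≈ 3240 km/s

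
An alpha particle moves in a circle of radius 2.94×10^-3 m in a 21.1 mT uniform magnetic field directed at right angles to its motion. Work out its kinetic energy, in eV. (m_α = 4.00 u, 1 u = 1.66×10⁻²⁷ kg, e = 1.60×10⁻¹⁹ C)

K ≈ 0.185 eV

v = qBr/m = (2×1.60×10^-19)(0.0211)(2.94×10^-3) / (6.64×10^-27) = 2990 m/s.
K = ½mv² = 0.5·(6.64×10^-27)·(2990)² = 2.97×10^-20 J = 0.185 eV.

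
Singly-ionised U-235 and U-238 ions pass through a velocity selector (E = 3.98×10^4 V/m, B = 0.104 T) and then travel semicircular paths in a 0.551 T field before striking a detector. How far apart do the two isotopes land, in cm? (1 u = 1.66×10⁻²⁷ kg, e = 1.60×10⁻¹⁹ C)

Both emerge at v = E/B₁ = 3.83×10^5 m/s.
r = mv/(qB₂), so r₁ = 1.6934 m and r₂ = 1.7150 m, giving Δr = 0.0216 m.
After a semicircle each ion lands a diameter 2r from the entry slit, so the separation is 2Δr = 0.0432 m.

Δd ≈ 4.32 cm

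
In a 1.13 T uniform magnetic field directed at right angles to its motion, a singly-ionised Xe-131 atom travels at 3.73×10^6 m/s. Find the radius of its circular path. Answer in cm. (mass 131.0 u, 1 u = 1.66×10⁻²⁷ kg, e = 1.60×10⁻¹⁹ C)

The magnetic force provides the centripetal force: qvB = mv²/r, so r = mv/(qB).
r = (2.17×10^-25 kg)(3.73×10^6 m/s) / [(1×1.60×10^-19 C)(1.13 T)] = 4.49 m.

r ≈ 449 cm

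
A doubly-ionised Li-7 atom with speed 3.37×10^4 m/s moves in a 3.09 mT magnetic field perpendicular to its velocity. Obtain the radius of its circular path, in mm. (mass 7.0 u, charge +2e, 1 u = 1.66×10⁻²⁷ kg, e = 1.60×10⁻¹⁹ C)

r ≈ 396 mm

The magnetic force provides the centripetal force: qvB = mv²/r, so r = mv/(qB).
r = (1.16×10^-26 kg)(3.37×10^4 m/s) / [(2×1.60×10^-19 C)(3.09×10^-3 T)] = 0.396 m.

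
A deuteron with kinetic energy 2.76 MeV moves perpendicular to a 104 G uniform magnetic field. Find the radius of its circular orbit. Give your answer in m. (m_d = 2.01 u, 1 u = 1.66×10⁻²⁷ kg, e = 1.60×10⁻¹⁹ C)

Convert the energy: K = 2.76 MeV = 4.42×10^-13 J.
v = √(2K/m) = √(2·4.42×10^-13/3.34×10^-27) = 1.63×10^7 m/s.
r = mv/(qB) = (3.34×10^-27)(1.63×10^7) / [(1×1.60×10^-19)(0.0104)] = 32.6 m.

r ≈ 32.6 m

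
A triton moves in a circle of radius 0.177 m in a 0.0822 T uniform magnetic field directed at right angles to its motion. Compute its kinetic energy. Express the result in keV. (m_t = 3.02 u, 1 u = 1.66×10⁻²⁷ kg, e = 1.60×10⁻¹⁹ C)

K ≈ 3.38 keV

v = qBr/m = (1×1.60×10^-19)(0.0822)(0.177) / (5.01×10^-27) = 4.64×10^5 m/s.
K = ½mv² = 0.5·(5.01×10^-27)·(4.64×10^5)² = 5.40×10^-16 J = 3.38 keV.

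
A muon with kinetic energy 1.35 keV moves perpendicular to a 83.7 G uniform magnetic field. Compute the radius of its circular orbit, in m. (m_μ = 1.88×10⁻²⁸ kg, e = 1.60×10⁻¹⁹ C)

r ≈ 0.213 m

Convert the energy: K = 1.35 keV = 2.16×10^-16 J.
v = √(2K/m) = √(2·2.16×10^-16/1.88×10^-28) = 1.52×10^6 m/s.
r = mv/(qB) = (1.88×10^-28)(1.52×10^6) / [(1×1.60×10^-19)(8.37×10^-3)] = 0.213 m.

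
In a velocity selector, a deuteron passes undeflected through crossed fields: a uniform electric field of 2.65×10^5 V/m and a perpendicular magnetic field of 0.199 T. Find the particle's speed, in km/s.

v ≈ 1330 km/s

For zero net force, qE = qvB, so v = E/B.
v = (2.65×10^5) / (0.199) = 1.33×10^6 m/s.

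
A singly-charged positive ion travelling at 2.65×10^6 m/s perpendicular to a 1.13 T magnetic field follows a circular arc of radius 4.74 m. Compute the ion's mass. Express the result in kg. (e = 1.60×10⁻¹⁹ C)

m ≈ 3.23×10^-25 kg

qvB = mv²/r ⇒ m = qBr/v.
m = (1×1.60×10^-19)(1.13)(4.74) / (2.65×10^6) = 3.23×10^-25 kg.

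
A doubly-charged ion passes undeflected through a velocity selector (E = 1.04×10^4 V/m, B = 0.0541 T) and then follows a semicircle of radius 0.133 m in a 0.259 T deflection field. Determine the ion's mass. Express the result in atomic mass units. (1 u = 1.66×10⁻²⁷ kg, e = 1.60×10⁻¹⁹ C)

v = E/B₁ = 1.92×10^5 m/s.
From r = mv/(qB₂), m = qB₂r/v = (2×1.60×10^-19)(0.259)(0.133) / (1.92×10^5) = 5.73×10^-26 kg.
In atomic mass units: m = 5.73×10^-26 / 1.66×10^-27 = 34.5 u.

m ≈ 34.5 u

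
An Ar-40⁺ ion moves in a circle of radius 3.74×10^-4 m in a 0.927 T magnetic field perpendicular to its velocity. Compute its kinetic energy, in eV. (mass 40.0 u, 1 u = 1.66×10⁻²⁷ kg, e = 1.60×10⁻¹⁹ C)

v = qBr/m = (1×1.60×10^-19)(0.927)(3.74×10^-4) / (6.64×10^-26) = 835 m/s.
K = ½mv² = 0.5·(6.64×10^-26)·(835)² = 2.32×10^-20 J = 0.145 eV.

K ≈ 0.145 eV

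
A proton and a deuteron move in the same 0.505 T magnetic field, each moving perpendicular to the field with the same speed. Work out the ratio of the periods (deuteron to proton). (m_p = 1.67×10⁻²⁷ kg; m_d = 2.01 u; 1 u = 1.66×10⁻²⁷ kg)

ratio ≈ 2.00

T = 2πm/(qB) is independent of speed, so T₂/T₁ = (m₂/q₂)/(m₁/q₁).
T_{deuteron}/T_{proton} = (3.34×10^-27/1e) / (1.67×10^-27/1e) = 2.00.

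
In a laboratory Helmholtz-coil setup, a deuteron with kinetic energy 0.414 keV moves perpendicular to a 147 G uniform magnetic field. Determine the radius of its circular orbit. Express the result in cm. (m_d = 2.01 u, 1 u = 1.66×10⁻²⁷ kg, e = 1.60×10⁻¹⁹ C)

r ≈ 28.3 cm

Convert the energy: K = 0.414 keV = 6.62×10^-17 J.
v = √(2K/m) = √(2·6.62×10^-17/3.34×10^-27) = 1.99×10^5 m/s.
r = mv/(qB) = (3.34×10^-27)(1.99×10^5) / [(1×1.60×10^-19)(0.0147)] = 0.283 m.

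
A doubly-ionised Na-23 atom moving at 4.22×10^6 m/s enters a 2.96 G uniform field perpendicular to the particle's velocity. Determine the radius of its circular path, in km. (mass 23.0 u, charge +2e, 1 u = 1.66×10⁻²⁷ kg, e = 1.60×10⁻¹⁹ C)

r ≈ 1.70 km

The magnetic force provides the centripetal force: qvB = mv²/r, so r = mv/(qB).
r = (3.82×10^-26 kg)(4.22×10^6 m/s) / [(2×1.60×10^-19 C)(2.96×10^-4 T)] = 1700 m.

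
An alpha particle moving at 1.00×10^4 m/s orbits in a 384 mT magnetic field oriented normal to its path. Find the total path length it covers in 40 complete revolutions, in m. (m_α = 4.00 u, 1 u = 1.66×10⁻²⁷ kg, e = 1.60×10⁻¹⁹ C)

L ≈ 0.136 m

r = mv/(qB) = 5.40×10^-4 m, so one revolution covers 2πr = 3.40×10^-3 m.
In 40 revolutions: L = 40·2πr = 0.136 m.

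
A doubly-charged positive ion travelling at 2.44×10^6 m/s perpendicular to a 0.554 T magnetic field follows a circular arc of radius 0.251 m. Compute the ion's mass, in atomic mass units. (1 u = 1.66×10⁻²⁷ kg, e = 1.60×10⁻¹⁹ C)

m ≈ 11.0 u

qvB = mv²/r ⇒ m = qBr/v.
m = (2×1.60×10^-19)(0.554)(0.251) / (2.44×10^6) = 1.82×10^-26 kg = 11.0 u.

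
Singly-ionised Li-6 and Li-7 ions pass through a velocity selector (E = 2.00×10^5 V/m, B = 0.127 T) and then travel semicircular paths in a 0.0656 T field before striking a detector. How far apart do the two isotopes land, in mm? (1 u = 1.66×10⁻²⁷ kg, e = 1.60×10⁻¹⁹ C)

Both emerge at v = E/B₁ = 1.57×10^6 m/s.
r = mv/(qB₂), so r₁ = 1.494 m and r₂ = 1.743 m, giving Δr = 0.249 m.
After a semicircle each ion lands a diameter 2r from the entry slit, so the separation is 2Δr = 0.498 m.

Δd ≈ 498 mm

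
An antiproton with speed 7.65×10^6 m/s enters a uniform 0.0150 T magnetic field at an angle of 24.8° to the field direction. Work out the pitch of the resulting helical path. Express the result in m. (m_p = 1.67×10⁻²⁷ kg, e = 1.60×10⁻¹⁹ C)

pitch ≈ 30.4 m

The velocity component along B is v∥ = v cos24.8° = 6.94×10^6 m/s.
The cyclotron period T = 2πm/(qB) = 4.37×10^-6 s is set by m, q, B alone.
Pitch = v∥·T = (6.94×10^6)(4.37×10^-6) = 30.4 m.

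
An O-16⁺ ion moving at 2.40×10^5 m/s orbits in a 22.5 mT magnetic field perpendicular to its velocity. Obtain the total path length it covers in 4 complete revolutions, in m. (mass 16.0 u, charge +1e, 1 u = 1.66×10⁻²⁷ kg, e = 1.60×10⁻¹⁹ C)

L ≈ 44.5 m

r = mv/(qB) = 1.77 m, so one revolution covers 2πr = 11.1 m.
In 4 revolutions: L = 4·2πr = 44.5 m.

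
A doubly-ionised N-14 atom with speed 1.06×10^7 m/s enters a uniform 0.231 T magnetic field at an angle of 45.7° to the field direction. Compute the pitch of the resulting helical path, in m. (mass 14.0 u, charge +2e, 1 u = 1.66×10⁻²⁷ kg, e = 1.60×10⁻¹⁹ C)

pitch ≈ 14.6 m

The velocity component along B is v∥ = v cos45.7° = 7.40×10^6 m/s.
The cyclotron period T = 2πm/(qB) = 1.98×10^-6 s is set by m, q, B alone.
Pitch = v∥·T = (7.40×10^6)(1.98×10^-6) = 14.6 m.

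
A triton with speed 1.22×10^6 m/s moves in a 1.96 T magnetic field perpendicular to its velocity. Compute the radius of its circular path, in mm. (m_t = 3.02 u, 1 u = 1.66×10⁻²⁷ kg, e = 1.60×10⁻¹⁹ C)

r ≈ 19.5 mm

The magnetic force provides the centripetal force: qvB = mv²/r, so r = mv/(qB).
r = (5.01×10^-27 kg)(1.22×10^6 m/s) / [(1×1.60×10^-19 C)(1.96 T)] = 0.0195 m.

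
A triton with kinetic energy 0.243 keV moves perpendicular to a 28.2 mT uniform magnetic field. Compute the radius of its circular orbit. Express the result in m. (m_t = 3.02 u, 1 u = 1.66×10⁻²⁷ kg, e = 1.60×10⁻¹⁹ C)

Convert the energy: K = 0.243 keV = 3.89×10^-17 J.
v = √(2K/m) = √(2·3.89×10^-17/5.01×10^-27) = 1.25×10^5 m/s.
r = mv/(qB) = (5.01×10^-27)(1.25×10^5) / [(1×1.60×10^-19)(0.0282)] = 0.138 m.

r ≈ 0.138 m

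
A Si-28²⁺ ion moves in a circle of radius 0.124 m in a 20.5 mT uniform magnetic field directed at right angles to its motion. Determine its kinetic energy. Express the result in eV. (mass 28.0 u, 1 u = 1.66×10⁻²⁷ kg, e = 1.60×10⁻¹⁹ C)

v = qBr/m = (2×1.60×10^-19)(0.0205)(0.124) / (4.65×10^-26) = 1.75×10^4 m/s.
K = ½mv² = 0.5·(4.65×10^-26)·(1.75×10^4)² = 7.12×10^-18 J = 44.5 eV.

K ≈ 44.5 eV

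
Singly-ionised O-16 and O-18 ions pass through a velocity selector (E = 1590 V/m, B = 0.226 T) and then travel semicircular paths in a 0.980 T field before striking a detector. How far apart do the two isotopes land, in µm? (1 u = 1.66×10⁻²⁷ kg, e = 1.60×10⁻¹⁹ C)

Δd ≈ 298 µm

Both emerge at v = E/B₁ = 7040 m/s.
r = mv/(qB₂), so r₁ = 1.192×10^-3 m and r₂ = 1.341×10^-3 m, giving Δr = 1.49×10^-4 m.
After a semicircle each ion lands a diameter 2r from the entry slit, so the separation is 2Δr = 2.98×10^-4 m.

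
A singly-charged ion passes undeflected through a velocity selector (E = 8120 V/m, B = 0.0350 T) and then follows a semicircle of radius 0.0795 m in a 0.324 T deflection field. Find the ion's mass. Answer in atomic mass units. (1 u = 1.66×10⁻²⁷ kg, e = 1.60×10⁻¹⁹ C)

m ≈ 10.7 u

v = E/B₁ = 2.32×10^5 m/s.
From r = mv/(qB₂), m = qB₂r/v = (1×1.60×10^-19)(0.324)(0.0795) / (2.32×10^5) = 1.78×10^-26 kg.
In atomic mass units: m = 1.78×10^-26 / 1.66×10^-27 = 10.7 u.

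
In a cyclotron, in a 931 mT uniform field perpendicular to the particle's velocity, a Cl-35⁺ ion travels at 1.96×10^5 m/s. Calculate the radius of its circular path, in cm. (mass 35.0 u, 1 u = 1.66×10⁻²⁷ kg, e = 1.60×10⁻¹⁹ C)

r ≈ 7.64 cm

The magnetic force provides the centripetal force: qvB = mv²/r, so r = mv/(qB).
r = (5.81×10^-26 kg)(1.96×10^5 m/s) / [(1×1.60×10^-19 C)(0.931 T)] = 0.0764 m.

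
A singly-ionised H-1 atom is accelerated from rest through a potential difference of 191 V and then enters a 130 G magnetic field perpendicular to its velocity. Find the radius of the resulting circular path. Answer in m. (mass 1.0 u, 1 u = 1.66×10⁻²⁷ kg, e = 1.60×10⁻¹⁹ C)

The kinetic energy gained is K = qV = (1×1.60×10^-19)(191) = 3.06×10^-17 J.
v = √(2K/m) = 1.92×10^5 m/s.
r = mv/(qB) = (1.66×10^-27)(1.92×10^5) / [(1×1.60×10^-19)(0.0130)] = 0.153 m.

r ≈ 0.153 m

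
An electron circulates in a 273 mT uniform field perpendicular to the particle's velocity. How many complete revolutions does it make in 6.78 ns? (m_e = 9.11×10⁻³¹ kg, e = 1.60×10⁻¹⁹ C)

N = 51

T = 2πm/(qB) = 2π(9.11×10^-31) / [(1×1.60×10^-19)(0.273)] = 1.3104×10^-10 s.
N = t/T = 6.78×10^-9 / 1.3104×10^-10 ≈ 51.74, so 51 complete revolutions.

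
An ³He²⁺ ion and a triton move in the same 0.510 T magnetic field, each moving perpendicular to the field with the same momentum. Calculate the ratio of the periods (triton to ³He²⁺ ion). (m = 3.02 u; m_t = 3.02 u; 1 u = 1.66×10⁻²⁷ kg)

T = 2πm/(qB) is independent of speed, so T₂/T₁ = (m₂/q₂)/(m₁/q₁).
T_{triton}/T_{³He²⁺ ion} = (5.01×10^-27/1e) / (5.01×10^-27/2e) = 2.00.

ratio ≈ 2.00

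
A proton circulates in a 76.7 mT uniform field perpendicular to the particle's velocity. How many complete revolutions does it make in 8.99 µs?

T = 2πm/(qB) = 2π(1.67×10^-27) / [(1×1.60×10^-19)(0.0767)] = 8.5503×10^-7 s.
N = t/T = 8.99×10^-6 / 8.5503×10^-7 ≈ 10.51, so 10 complete revolutions.

N = 10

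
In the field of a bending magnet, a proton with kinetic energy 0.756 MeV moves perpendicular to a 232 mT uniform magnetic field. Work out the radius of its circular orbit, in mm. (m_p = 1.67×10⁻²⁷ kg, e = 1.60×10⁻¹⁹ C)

r ≈ 541 mm

Convert the energy: K = 0.756 MeV = 1.21×10^-13 J.
v = √(2K/m) = √(2·1.21×10^-13/1.67×10^-27) = 1.20×10^7 m/s.
r = mv/(qB) = (1.67×10^-27)(1.20×10^7) / [(1×1.60×10^-19)(0.232)] = 0.541 m.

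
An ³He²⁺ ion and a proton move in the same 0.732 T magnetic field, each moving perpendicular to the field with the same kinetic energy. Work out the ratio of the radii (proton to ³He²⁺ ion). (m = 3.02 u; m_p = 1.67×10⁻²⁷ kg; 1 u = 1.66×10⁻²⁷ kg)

r = √(2mK)/(qB) ⇒ at equal K, r ∝ √m/q.
r_{proton}/r_{³He²⁺ ion} = 1.15.

ratio ≈ 1.15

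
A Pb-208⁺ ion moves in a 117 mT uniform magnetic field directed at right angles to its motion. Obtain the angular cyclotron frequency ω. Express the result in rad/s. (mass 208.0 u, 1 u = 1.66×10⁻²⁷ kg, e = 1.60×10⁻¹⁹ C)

ω = qB/m = (1×1.60×10^-19)(0.117) / (3.45×10^-25) = 5.42×10^4 rad/s.

ω ≈ 5.42×10^4 rad/s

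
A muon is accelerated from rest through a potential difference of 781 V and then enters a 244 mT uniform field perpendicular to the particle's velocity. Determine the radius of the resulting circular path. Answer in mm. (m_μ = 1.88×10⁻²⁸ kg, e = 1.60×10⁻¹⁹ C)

The kinetic energy gained is K = qV = (1×1.60×10^-19)(781) = 1.25×10^-16 J.
v = √(2K/m) = 1.15×10^6 m/s.
r = mv/(qB) = (1.88×10^-28)(1.15×10^6) / [(1×1.60×10^-19)(0.244)] = 5.55×10^-3 m.

r ≈ 5.55 mm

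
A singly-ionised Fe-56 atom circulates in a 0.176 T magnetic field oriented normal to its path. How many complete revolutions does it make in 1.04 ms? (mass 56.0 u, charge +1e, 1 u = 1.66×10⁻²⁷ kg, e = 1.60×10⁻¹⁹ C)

N = 50

T = 2πm/(qB) = 2π(9.296×10^-26) / [(1×1.60×10^-19)(0.176)] = 2.0742×10^-5 s.
N = t/T = 1.04×10^-3 / 2.0742×10^-5 ≈ 50.14, so 50 complete revolutions.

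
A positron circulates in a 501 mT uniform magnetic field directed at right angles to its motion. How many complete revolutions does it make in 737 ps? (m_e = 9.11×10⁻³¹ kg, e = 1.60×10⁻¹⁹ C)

T = 2πm/(qB) = 2π(9.11×10^-31) / [(1×1.60×10^-19)(0.501)] = 7.1407×10^-11 s.
N = t/T = 7.37×10^-10 / 7.1407×10^-11 ≈ 10.32, so 10 complete revolutions.

N = 10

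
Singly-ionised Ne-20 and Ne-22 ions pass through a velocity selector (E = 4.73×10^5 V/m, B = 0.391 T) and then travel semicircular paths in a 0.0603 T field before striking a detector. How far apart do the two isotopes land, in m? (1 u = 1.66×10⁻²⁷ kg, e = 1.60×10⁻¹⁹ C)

Δd ≈ 0.833 m

Both emerge at v = E/B₁ = 1.21×10^6 m/s.
r = mv/(qB₂), so r₁ = 4.163 m and r₂ = 4.579 m, giving Δr = 0.416 m.
After a semicircle each ion lands a diameter 2r from the entry slit, so the separation is 2Δr = 0.833 m.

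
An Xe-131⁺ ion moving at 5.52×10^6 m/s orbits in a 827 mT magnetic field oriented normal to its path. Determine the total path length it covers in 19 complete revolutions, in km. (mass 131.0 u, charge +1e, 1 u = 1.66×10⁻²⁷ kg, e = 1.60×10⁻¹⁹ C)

L ≈ 1.08 km

r = mv/(qB) = 9.07 m, so one revolution covers 2πr = 57.0 m.
In 19 revolutions: L = 19·2πr = 1080 m.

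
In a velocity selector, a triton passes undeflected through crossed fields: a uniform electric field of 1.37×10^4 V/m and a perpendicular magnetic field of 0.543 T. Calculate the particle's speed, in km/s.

v ≈ 25.2 km/s

For zero net force, qE = qvB, so v = E/B.
v = (1.37×10^4) / (0.543) = 2.52×10^4 m/s.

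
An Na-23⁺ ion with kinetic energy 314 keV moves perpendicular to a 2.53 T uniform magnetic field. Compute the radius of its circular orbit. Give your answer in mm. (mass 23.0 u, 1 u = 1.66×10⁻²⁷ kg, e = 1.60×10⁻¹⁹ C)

Convert the energy: K = 314 keV = 5.02×10^-14 J.
v = √(2K/m) = √(2·5.02×10^-14/3.82×10^-26) = 1.62×10^6 m/s.
r = mv/(qB) = (3.82×10^-26)(1.62×10^6) / [(1×1.60×10^-19)(2.53)] = 0.153 m.

r ≈ 153 mm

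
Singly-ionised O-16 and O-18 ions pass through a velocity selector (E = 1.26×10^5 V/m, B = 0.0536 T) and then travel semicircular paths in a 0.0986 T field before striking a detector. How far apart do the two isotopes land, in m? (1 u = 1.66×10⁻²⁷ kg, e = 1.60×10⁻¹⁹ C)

Both emerge at v = E/B₁ = 2.35×10^6 m/s.
r = mv/(qB₂), so r₁ = 3.958 m and r₂ = 4.452 m, giving Δr = 0.495 m.
After a semicircle each ion lands a diameter 2r from the entry slit, so the separation is 2Δr = 0.989 m.

Δd ≈ 0.989 m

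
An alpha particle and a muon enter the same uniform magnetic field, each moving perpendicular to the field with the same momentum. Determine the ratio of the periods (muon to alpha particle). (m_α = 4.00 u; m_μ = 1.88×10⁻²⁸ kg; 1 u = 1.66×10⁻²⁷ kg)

ratio ≈ 0.0566

T = 2πm/(qB) is independent of speed, so T₂/T₁ = (m₂/q₂)/(m₁/q₁).
T_{muon}/T_{alpha particle} = (1.88×10^-28/1e) / (6.64×10^-27/2e) = 0.0566.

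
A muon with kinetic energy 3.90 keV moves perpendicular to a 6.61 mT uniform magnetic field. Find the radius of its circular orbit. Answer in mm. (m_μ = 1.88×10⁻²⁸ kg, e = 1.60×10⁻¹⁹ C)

Convert the energy: K = 3.90 keV = 6.24×10^-16 J.
v = √(2K/m) = √(2·6.24×10^-16/1.88×10^-28) = 2.58×10^6 m/s.
r = mv/(qB) = (1.88×10^-28)(2.58×10^6) / [(1×1.60×10^-19)(6.61×10^-3)] = 0.458 m.

r ≈ 458 mm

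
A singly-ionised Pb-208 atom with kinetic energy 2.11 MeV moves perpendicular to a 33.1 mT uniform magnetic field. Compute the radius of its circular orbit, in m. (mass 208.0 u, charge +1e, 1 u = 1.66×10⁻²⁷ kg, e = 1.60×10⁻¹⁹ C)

Convert the energy: K = 2.11 MeV = 3.38×10^-13 J.
v = √(2K/m) = √(2·3.38×10^-13/3.45×10^-25) = 1.40×10^6 m/s.
r = mv/(qB) = (3.45×10^-25)(1.40×10^6) / [(1×1.60×10^-19)(0.0331)] = 91.2 m.

r ≈ 91.2 m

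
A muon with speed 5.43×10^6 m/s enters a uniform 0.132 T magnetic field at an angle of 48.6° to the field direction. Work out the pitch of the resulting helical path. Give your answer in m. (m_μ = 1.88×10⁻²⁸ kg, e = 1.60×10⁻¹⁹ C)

pitch ≈ 0.201 m

The velocity component along B is v∥ = v cos48.6° = 3.59×10^6 m/s.
The cyclotron period T = 2πm/(qB) = 5.59×10^-8 s is set by m, q, B alone.
Pitch = v∥·T = (3.59×10^6)(5.59×10^-8) = 0.201 m.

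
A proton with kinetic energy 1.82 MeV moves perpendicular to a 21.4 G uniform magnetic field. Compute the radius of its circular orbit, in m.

r ≈ 91.1 m

Convert the energy: K = 1.82 MeV = 2.91×10^-13 J.
v = √(2K/m) = √(2·2.91×10^-13/1.67×10^-27) = 1.87×10^7 m/s.
r = mv/(qB) = (1.67×10^-27)(1.87×10^7) / [(1×1.60×10^-19)(2.14×10^-3)] = 91.1 m.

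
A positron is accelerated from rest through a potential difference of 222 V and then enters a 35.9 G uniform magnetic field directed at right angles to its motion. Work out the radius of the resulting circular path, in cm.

r ≈ 1.40 cm

The kinetic energy gained is K = qV = (1×1.60×10^-19)(222) = 3.55×10^-17 J.
v = √(2K/m) = 8.83×10^6 m/s.
r = mv/(qB) = (9.11×10^-31)(8.83×10^6) / [(1×1.60×10^-19)(3.59×10^-3)] = 0.0140 m.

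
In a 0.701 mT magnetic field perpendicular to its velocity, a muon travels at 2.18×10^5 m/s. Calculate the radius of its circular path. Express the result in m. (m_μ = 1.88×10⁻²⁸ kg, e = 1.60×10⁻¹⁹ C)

r ≈ 0.365 m

The magnetic force provides the centripetal force: qvB = mv²/r, so r = mv/(qB).
r = (1.88×10^-28 kg)(2.18×10^5 m/s) / [(1×1.60×10^-19 C)(7.01×10^-4 T)] = 0.365 m.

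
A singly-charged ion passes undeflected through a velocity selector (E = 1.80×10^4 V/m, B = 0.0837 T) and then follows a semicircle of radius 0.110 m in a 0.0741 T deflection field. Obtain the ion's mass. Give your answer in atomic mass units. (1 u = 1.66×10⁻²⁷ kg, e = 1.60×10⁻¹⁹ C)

m ≈ 3.65 u

v = E/B₁ = 2.15×10^5 m/s.
From r = mv/(qB₂), m = qB₂r/v = (1×1.60×10^-19)(0.0741)(0.110) / (2.15×10^5) = 6.06×10^-27 kg.
In atomic mass units: m = 6.06×10^-27 / 1.66×10^-27 = 3.65 u.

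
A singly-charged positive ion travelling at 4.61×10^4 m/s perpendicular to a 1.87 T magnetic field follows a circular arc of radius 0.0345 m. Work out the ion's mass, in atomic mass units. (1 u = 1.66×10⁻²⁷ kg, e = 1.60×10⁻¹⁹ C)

m ≈ 135 u

qvB = mv²/r ⇒ m = qBr/v.
m = (1×1.60×10^-19)(1.87)(0.0345) / (4.61×10^4) = 2.24×10^-25 kg = 135 u.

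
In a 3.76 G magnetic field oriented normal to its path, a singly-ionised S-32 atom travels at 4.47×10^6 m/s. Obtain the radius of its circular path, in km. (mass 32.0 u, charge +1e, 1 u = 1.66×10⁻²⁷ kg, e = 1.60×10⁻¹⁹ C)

The magnetic force provides the centripetal force: qvB = mv²/r, so r = mv/(qB).
r = (5.31×10^-26 kg)(4.47×10^6 m/s) / [(1×1.60×10^-19 C)(3.76×10^-4 T)] = 3950 m.

r ≈ 3.95 km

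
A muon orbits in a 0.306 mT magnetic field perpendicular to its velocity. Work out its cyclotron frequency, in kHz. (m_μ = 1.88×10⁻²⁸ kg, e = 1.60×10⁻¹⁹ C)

f = qB/(2πm) = (1×1.60×10^-19)(3.06×10^-4) / [2π(1.88×10^-28)] = 4.14×10^4 Hz.

f ≈ 41.4 kHz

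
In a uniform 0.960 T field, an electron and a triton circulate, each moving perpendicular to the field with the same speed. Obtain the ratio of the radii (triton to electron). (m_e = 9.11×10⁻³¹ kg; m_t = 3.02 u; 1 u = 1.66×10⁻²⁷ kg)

r = mv/(qB) ⇒ at equal v, r ∝ m/q.
r_{triton}/r_{electron} = 5500.

ratio ≈ 5500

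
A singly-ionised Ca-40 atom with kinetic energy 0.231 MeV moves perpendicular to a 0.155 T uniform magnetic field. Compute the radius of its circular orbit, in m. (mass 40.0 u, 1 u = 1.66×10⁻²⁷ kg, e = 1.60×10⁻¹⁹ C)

r ≈ 2.82 m

Convert the energy: K = 0.231 MeV = 3.70×10^-14 J.
v = √(2K/m) = √(2·3.70×10^-14/6.64×10^-26) = 1.06×10^6 m/s.
r = mv/(qB) = (6.64×10^-26)(1.06×10^6) / [(1×1.60×10^-19)(0.155)] = 2.82 m.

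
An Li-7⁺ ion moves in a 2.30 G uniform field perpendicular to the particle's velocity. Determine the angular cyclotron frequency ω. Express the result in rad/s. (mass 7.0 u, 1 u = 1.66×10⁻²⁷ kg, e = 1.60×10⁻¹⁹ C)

ω = qB/m = (1×1.60×10^-19)(2.30×10^-4) / (1.16×10^-26) = 3170 rad/s.

ω ≈ 3170 rad/s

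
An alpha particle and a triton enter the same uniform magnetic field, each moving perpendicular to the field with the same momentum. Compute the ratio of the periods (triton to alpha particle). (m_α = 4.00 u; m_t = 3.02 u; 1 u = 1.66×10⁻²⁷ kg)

ratio ≈ 1.51

T = 2πm/(qB) is independent of speed, so T₂/T₁ = (m₂/q₂)/(m₁/q₁).
T_{triton}/T_{alpha particle} = (5.01×10^-27/1e) / (6.64×10^-27/2e) = 1.51.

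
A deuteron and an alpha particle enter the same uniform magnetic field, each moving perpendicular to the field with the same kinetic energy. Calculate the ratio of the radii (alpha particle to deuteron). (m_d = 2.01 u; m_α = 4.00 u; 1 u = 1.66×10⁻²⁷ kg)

ratio ≈ 0.705

r = √(2mK)/(qB) ⇒ at equal K, r ∝ √m/q.
r_{alpha particle}/r_{deuteron} = 0.705.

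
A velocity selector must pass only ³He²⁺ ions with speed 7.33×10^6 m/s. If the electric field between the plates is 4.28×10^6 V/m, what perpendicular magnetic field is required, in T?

B ≈ 0.584 T

qE = qvB ⇒ B = E/v = (4.28×10^6) / (7.33×10^6) = 0.584 T.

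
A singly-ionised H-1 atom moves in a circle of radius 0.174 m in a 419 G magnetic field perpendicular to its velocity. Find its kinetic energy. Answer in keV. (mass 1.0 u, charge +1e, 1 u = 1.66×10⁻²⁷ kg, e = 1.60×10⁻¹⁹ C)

K ≈ 2.56 keV

v = qBr/m = (1×1.60×10^-19)(0.0419)(0.174) / (1.66×10^-27) = 7.03×10^5 m/s.
K = ½mv² = 0.5·(1.66×10^-27)·(7.03×10^5)² = 4.10×10^-16 J = 2.56 keV.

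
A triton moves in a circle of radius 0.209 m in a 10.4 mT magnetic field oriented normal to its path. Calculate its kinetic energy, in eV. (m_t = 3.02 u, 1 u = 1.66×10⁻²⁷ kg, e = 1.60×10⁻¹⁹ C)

v = qBr/m = (1×1.60×10^-19)(0.0104)(0.209) / (5.01×10^-27) = 6.94×10^4 m/s.
K = ½mv² = 0.5·(5.01×10^-27)·(6.94×10^4)² = 1.21×10^-17 J = 75.4 eV.

K ≈ 75.4 eV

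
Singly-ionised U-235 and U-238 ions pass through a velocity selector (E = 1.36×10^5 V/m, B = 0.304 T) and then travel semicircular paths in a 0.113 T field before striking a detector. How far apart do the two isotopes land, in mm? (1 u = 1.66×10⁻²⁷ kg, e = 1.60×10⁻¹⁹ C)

Δd ≈ 246 mm

Both emerge at v = E/B₁ = 4.47×10^5 m/s.
r = mv/(qB₂), so r₁ = 9.653 m and r₂ = 9.776 m, giving Δr = 0.123 m.
After a semicircle each ion lands a diameter 2r from the entry slit, so the separation is 2Δr = 0.246 m.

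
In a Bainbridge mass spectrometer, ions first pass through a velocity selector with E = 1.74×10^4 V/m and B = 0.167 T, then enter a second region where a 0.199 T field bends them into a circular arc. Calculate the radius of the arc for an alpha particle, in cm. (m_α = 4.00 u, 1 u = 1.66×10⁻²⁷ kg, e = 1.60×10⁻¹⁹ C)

The selector passes v = E/B = 1.74×10^4/0.167 = 1.04×10^5 m/s.
In the deflection region, r = mv/(qB₂) = (6.64×10^-27)(1.04×10^5) / [(2×1.60×10^-19)(0.199)] = 0.0109 m.

r ≈ 1.09 cm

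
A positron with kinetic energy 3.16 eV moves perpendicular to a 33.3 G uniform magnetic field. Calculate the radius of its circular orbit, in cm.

Convert the energy: K = 3.16 eV = 5.06×10^-19 J.
v = √(2K/m) = √(2·5.06×10^-19/9.11×10^-31) = 1.05×10^6 m/s.
r = mv/(qB) = (9.11×10^-31)(1.05×10^6) / [(1×1.60×10^-19)(3.33×10^-3)] = 1.80×10^-3 m.

r ≈ 0.180 cm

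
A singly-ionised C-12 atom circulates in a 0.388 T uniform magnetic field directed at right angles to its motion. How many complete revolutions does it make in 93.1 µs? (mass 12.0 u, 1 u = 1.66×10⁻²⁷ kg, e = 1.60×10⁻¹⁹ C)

N = 46

T = 2πm/(qB) = 2π(1.992×10^-26) / [(1×1.60×10^-19)(0.388)] = 2.0161×10^-6 s.
N = t/T = 9.31×10^-5 / 2.0161×10^-6 ≈ 46.18, so 46 complete revolutions.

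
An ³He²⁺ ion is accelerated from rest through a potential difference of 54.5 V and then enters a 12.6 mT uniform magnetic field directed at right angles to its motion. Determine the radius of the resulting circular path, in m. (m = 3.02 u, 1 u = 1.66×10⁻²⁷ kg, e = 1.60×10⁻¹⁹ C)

r ≈ 0.104 m

The kinetic energy gained is K = qV = (2×1.60×10^-19)(54.5) = 1.74×10^-17 J.
v = √(2K/m) = 8.34×10^4 m/s.
r = mv/(qB) = (5.01×10^-27)(8.34×10^4) / [(2×1.60×10^-19)(0.0126)] = 0.104 m.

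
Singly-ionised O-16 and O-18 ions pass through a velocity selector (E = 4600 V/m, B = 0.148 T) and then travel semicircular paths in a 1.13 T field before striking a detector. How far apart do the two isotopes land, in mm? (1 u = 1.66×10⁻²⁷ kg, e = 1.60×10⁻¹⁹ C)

Δd ≈ 1.14 mm

Both emerge at v = E/B₁ = 3.11×10^4 m/s.
r = mv/(qB₂), so r₁ = 4.566×10^-3 m and r₂ = 5.137×10^-3 m, giving Δr = 5.71×10^-4 m.
After a semicircle each ion lands a diameter 2r from the entry slit, so the separation is 2Δr = 1.14×10^-3 m.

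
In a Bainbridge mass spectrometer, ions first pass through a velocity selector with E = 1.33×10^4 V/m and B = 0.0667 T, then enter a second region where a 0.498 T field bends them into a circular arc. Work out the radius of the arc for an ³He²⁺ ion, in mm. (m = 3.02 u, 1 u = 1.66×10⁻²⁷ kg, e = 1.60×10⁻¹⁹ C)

r ≈ 6.27 mm

The selector passes v = E/B = 1.33×10^4/0.0667 = 1.99×10^5 m/s.
In the deflection region, r = mv/(qB₂) = (5.01×10^-27)(1.99×10^5) / [(2×1.60×10^-19)(0.498)] = 6.27×10^-3 m.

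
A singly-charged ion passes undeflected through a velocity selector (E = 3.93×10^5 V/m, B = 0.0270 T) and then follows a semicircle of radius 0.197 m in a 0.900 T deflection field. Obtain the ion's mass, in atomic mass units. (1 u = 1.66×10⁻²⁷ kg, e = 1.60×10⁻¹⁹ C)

v = E/B₁ = 1.46×10^7 m/s.
From r = mv/(qB₂), m = qB₂r/v = (1×1.60×10^-19)(0.900)(0.197) / (1.46×10^7) = 1.95×10^-27 kg.
In atomic mass units: m = 1.95×10^-27 / 1.66×10^-27 = 1.17 u.

m ≈ 1.17 u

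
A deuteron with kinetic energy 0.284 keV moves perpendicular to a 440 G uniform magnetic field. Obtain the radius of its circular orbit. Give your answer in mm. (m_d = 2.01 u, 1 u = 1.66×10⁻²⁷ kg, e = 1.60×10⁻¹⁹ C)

r ≈ 78.2 mm

Convert the energy: K = 0.284 keV = 4.54×10^-17 J.
v = √(2K/m) = √(2·4.54×10^-17/3.34×10^-27) = 1.65×10^5 m/s.
r = mv/(qB) = (3.34×10^-27)(1.65×10^5) / [(1×1.60×10^-19)(0.0440)] = 0.0782 m.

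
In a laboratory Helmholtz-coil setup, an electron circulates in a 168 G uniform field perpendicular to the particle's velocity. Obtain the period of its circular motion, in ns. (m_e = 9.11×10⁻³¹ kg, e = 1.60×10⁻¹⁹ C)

T ≈ 2.13 ns

The cyclotron period is independent of speed: T = 2πm/(qB).
T = 2π(9.11×10^-31) / [(1×1.60×10^-19)(0.0168)] = 2.13×10^-9 s.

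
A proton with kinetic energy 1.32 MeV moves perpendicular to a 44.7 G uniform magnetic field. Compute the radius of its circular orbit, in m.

Convert the energy: K = 1.32 MeV = 2.11×10^-13 J.
v = √(2K/m) = √(2·2.11×10^-13/1.67×10^-27) = 1.59×10^7 m/s.
r = mv/(qB) = (1.67×10^-27)(1.59×10^7) / [(1×1.60×10^-19)(4.47×10^-3)] = 37.1 m.

r ≈ 37.1 m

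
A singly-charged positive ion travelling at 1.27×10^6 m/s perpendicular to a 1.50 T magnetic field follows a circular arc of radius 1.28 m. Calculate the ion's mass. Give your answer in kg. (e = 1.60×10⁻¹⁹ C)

qvB = mv²/r ⇒ m = qBr/v.
m = (1×1.60×10^-19)(1.50)(1.28) / (1.27×10^6) = 2.42×10^-25 kg.

m ≈ 2.42×10^-25 kg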